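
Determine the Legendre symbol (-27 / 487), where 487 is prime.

Euler's criterion: (-27/487) ≡ 460^243 (mod 487).
460^2 ≡ 242 (mod 487)
460^4 ≡ 124 (mod 487)
460^8 ≡ 279 (mod 487)
460^16 ≡ 408 (mod 487)
460^32 ≡ 397 (mod 487)
460^64 ≡ 308 (mod 487)
460^128 ≡ 386 (mod 487)
460^243 = 460^(128+64+32+16+2+1) ≡ 1 (mod 487).
Result is 1, so (-27/487) = 1.

1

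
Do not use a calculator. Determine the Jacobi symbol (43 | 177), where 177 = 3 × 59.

Reciprocity: 43 ≡ 3 and 177 ≡ 1 (mod 4), so (43/177) = +(177/43).
Reduce top mod 43: now compute (5/43).
Reciprocity: 5 ≡ 1 and 43 ≡ 3 (mod 4), so (5/43) = +(43/5).
Reduce top mod 5: now compute (3/5).
Reciprocity: 3 ≡ 3 and 5 ≡ 1 (mod 4), so (3/5) = +(5/3).
Reduce top mod 3: now compute (2/3).
Pull out 2: since 3 ≡ 3 (mod 8), (2/3) = -1.
Reached (1/3) = 1. Collecting the sign flips along the way, the symbol is -1.

-1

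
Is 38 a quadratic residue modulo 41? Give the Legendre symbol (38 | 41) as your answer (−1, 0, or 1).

-1

Euler's criterion: (38/41) ≡ 38^20 (mod 41).
38^2 ≡ 9 (mod 41)
38^4 ≡ 40 (mod 41)
38^8 ≡ 1 (mod 41)
38^16 ≡ 1 (mod 41)
38^20 = 38^(16+4) ≡ 40 (mod 41).
Result is 40 ≡ −1, so (38/41) = −1.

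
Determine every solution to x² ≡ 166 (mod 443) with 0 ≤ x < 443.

116, 327

Since 443 ≡ 3 (mod 4), a square root of 166 is 166^((443+1)/4) = 166^111 mod 443.
Repeated squaring: 166^2≡90, 166^4≡126, 166^8≡371, 166^16≡311, 166^32≡147, 166^64≡345 (mod 443).
166^111 = 166^(64+32+8+4+2+1) ≡ 327 (mod 443).
Check: 327² = 106929 ≡ 166 (mod 443). The two roots are 116 and 327.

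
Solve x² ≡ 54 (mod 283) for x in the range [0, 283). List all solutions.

Since 283 ≡ 3 (mod 4), a square root of 54 is 54^((283+1)/4) = 54^71 mod 283.
Repeated squaring: 54^2≡86, 54^4≡38, 54^8≡29, 54^16≡275, 54^32≡64, 54^64≡134 (mod 283).
54^71 = 54^(64+4+2+1) ≡ 51 (mod 283).
Check: 51² = 2601 ≡ 54 (mod 283). The two roots are 51 and 232.

51, 232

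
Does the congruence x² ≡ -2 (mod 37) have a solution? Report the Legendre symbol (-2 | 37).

-1

First reduce: -2 ≡ 35 (mod 37).
Reciprocity: 35 ≡ 3 and 37 ≡ 1 (mod 4), so (35/37) = +(37/35).
Reduce top mod 35: now compute (2/35).
Pull out 2: since 35 ≡ 3 (mod 8), (2/35) = -1.
Reached (1/35) = 1. Collecting the sign flips along the way, the symbol is -1.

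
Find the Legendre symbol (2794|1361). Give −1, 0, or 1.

1

First reduce: 2794 ≡ 72 (mod 1361).
Pull out 2^3: since 1361 ≡ 1 (mod 8), (2/1361) = +1, so (2/1361)^3 = +1.
Reciprocity: 9 ≡ 1 and 1361 ≡ 1 (mod 4), so (9/1361) = +(1361/9).
Reduce top mod 9: now compute (2/9).
Pull out 2: since 9 ≡ 1 (mod 8), (2/9) = +1.
Reached (1/9) = 1. Collecting the sign flips along the way, the symbol is +1.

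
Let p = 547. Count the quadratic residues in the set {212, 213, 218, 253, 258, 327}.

(212/547) = +1 → QR.
(213/547) = +1 → QR.
(218/547) = +1 → QR.
(253/547) = -1 → non-residue.
(258/547) = -1 → non-residue.
(327/547) = +1 → QR.
Total quadratic residues among the 6: 4.

4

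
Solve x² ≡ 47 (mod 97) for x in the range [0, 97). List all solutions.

12, 85

97 ≡ 1 (mod 4), so we find a root by search.
Trying successive values, 12² = 144 ≡ 47 (mod 97). The other root is 97 − 12 = 85.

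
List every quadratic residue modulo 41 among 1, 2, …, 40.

Square k = 1,…,20 (k and 41−k give the same square):
1²=1, 2²=4, 3²=9, 4²=16, 5²=25, 6²=36, 7²≡8, 8²≡23, 9²≡40, 10²≡18, 11²≡39, 12²≡21, 13²≡5, 14²≡32, 15²≡20, 16²≡10, 17²≡2, 18²≡37, 19²≡33, 20²≡31 (mod 41).
So the quadratic residues mod 41 are {1, 2, 4, 5, 8, 9, 10, 16, 18, 20, 21, 23, 25, 31, 32, 33, 36, 37, 39, 40}.

1,2,4,5,8,9,10,16,18,20,21,23,25,31,32,33,36,37,39,40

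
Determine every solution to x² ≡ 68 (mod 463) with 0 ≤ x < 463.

Since 463 ≡ 3 (mod 4), a square root of 68 is 68^((463+1)/4) = 68^116 mod 463.
Repeated squaring: 68^2≡457, 68^4≡36, 68^8≡370, 68^16≡315, 68^32≡143, 68^64≡77 (mod 463).
68^116 = 68^(64+32+16+4) ≡ 122 (mod 463).
Check: 122² = 14884 ≡ 68 (mod 463). The two roots are 122 and 341.

122, 341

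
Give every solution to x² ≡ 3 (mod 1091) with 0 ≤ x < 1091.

348, 743

Since 1091 ≡ 3 (mod 4), a square root of 3 is 3^((1091+1)/4) = 3^273 mod 1091.
Repeated squaring: 3^2≡9, 3^4≡81, 3^8≡15, 3^16≡225, 3^32≡439, 3^64≡705, 3^128≡620, 3^256≡368 (mod 1091).
3^273 = 3^(256+16+1) ≡ 743 (mod 1091).
Check: 743² = 552049 ≡ 3 (mod 1091). The two roots are 348 and 743.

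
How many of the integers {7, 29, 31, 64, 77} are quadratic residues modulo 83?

(7/83) = +1 → QR.
(29/83) = +1 → QR.
(31/83) = +1 → QR.
(64/83) = +1 → QR.
(77/83) = +1 → QR.
Total quadratic residues among the 5: 5.

5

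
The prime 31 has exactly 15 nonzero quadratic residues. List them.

Square k = 1,…,15 (k and 31−k give the same square):
1²=1, 2²=4, 3²=9, 4²=16, 5²=25, 6²≡5, 7²≡18, 8²≡2, 9²≡19, 10²≡7, 11²≡28, 12²≡20, 13²≡14, 14²≡10, 15²≡8 (mod 31).
So the quadratic residues mod 31 are {1, 2, 4, 5, 7, 8, 9, 10, 14, 16, 18, 19, 20, 25, 28}.

1,2,4,5,7,8,9,10,14,16,18,19,20,25,28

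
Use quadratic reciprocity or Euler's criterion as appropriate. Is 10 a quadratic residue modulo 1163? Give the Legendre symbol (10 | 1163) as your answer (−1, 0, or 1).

1

Pull out 2: since 1163 ≡ 3 (mod 8), (2/1163) = -1.
Reciprocity: 5 ≡ 1 and 1163 ≡ 3 (mod 4), so (5/1163) = +(1163/5).
Reduce top mod 5: now compute (3/5).
Reciprocity: 3 ≡ 3 and 5 ≡ 1 (mod 4), so (3/5) = +(5/3).
Reduce top mod 3: now compute (2/3).
Pull out 2: since 3 ≡ 3 (mod 8), (2/3) = -1.
Reached (1/3) = 1. Collecting the sign flips along the way, the symbol is +1.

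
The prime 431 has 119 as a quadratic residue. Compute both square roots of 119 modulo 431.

Since 431 ≡ 3 (mod 4), a square root of 119 is 119^((431+1)/4) = 119^108 mod 431.
Repeated squaring: 119^2≡369, 119^4≡396, 119^8≡363, 119^16≡314, 119^32≡328, 119^64≡265 (mod 431).
119^108 = 119^(64+32+8+4) ≡ 375 (mod 431).
Check: 375² = 140625 ≡ 119 (mod 431). The two roots are 56 and 375.

56, 375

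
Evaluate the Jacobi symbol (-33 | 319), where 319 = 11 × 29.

First reduce: -33 ≡ 286 (mod 319).
Pull out 2: since 319 ≡ 7 (mod 8), (2/319) = +1.
Reciprocity: 143 ≡ 3 and 319 ≡ 3 (mod 4), so (143/319) = −(319/143).
Reduce top mod 143: now compute (33/143).
Reciprocity: 33 ≡ 1 and 143 ≡ 3 (mod 4), so (33/143) = +(143/33).
Reduce top mod 33: now compute (11/33).
Reciprocity: 11 ≡ 3 and 33 ≡ 1 (mod 4), so (11/33) = +(33/11).
Reduce top mod 11: now compute (0/11).
Top reduces to 0: gcd > 1, so the symbol is 0.

0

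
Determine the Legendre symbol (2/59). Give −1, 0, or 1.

-1

Euler's criterion: (2/59) ≡ 2^29 (mod 59).
2^2 ≡ 4 (mod 59)
2^4 ≡ 16 (mod 59)
2^8 ≡ 20 (mod 59)
2^16 ≡ 46 (mod 59)
2^29 = 2^(16+8+4+1) ≡ 58 (mod 59).
Result is 58 ≡ −1, so (2/59) = −1.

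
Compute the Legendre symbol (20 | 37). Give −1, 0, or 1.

Pull out 2^2: since 37 ≡ 5 (mod 8), (2/37) = -1, so (2/37)^2 = +1.
Reciprocity: 5 ≡ 1 and 37 ≡ 1 (mod 4), so (5/37) = +(37/5).
Reduce top mod 5: now compute (2/5).
Pull out 2: since 5 ≡ 5 (mod 8), (2/5) = -1.
Reached (1/5) = 1. Collecting the sign flips along the way, the symbol is -1.

-1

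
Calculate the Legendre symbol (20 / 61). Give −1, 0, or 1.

1

Euler's criterion: (20/61) ≡ 20^30 (mod 61).
20^2 ≡ 34 (mod 61)
20^4 ≡ 58 (mod 61)
20^8 ≡ 9 (mod 61)
20^16 ≡ 20 (mod 61)
20^30 = 20^(16+8+4+2) ≡ 1 (mod 61).
Result is 1, so (20/61) = 1.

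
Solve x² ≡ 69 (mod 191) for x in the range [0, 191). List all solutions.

32, 159

Since 191 ≡ 3 (mod 4), a square root of 69 is 69^((191+1)/4) = 69^48 mod 191.
Repeated squaring: 69^2≡177, 69^4≡5, 69^8≡25, 69^16≡52, 69^32≡30 (mod 191).
69^48 = 69^(32+16) ≡ 32 (mod 191).
Check: 32² = 1024 ≡ 69 (mod 191). The two roots are 32 and 159.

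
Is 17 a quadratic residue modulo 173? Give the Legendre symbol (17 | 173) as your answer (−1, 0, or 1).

Reciprocity: 17 ≡ 1 and 173 ≡ 1 (mod 4), so (17/173) = +(173/17).
Reduce top mod 17: now compute (3/17).
Reciprocity: 3 ≡ 3 and 17 ≡ 1 (mod 4), so (3/17) = +(17/3).
Reduce top mod 3: now compute (2/3).
Pull out 2: since 3 ≡ 3 (mod 8), (2/3) = -1.
Reached (1/3) = 1. Collecting the sign flips along the way, the symbol is -1.

-1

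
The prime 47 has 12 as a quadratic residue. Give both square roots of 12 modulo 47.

23, 24

Since 47 ≡ 3 (mod 4), a square root of 12 is 12^((47+1)/4) = 12^12 mod 47.
Repeated squaring: 12^2≡3, 12^4≡9, 12^8≡34 (mod 47).
12^12 = 12^(8+4) ≡ 24 (mod 47).
Check: 24² = 576 ≡ 12 (mod 47). The two roots are 23 and 24.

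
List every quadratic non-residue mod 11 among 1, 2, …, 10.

Square k = 1,…,5 (k and 11−k give the same square):
1²=1, 2²=4, 3²=9, 4²≡5, 5²≡3 (mod 11).
The residues are {1, 3, 4, 5, 9}; the non-residues are the remaining 5 nonzero classes.

2, 6, 7, 8, 10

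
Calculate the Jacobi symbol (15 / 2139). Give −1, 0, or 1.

0

Reciprocity: 15 ≡ 3 and 2139 ≡ 3 (mod 4), so (15/2139) = −(2139/15).
Reduce top mod 15: now compute (9/15).
Reciprocity: 9 ≡ 1 and 15 ≡ 3 (mod 4), so (9/15) = +(15/9).
Reduce top mod 9: now compute (6/9).
Pull out 2: since 9 ≡ 1 (mod 8), (2/9) = +1.
Reciprocity: 3 ≡ 3 and 9 ≡ 1 (mod 4), so (3/9) = +(9/3).
Reduce top mod 3: now compute (0/3).
Top reduces to 0: gcd > 1, so the symbol is 0.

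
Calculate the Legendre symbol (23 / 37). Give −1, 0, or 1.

-1

Euler's criterion: (23/37) ≡ 23^18 (mod 37).
23^2 ≡ 11 (mod 37)
23^4 ≡ 10 (mod 37)
23^8 ≡ 26 (mod 37)
23^16 ≡ 10 (mod 37)
23^18 = 23^(16+2) ≡ 36 (mod 37).
Result is 36 ≡ −1, so (23/37) = −1.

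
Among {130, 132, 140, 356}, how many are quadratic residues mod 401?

(130/401) = -1 → non-residue.
(132/401) = -1 → non-residue.
(140/401) = +1 → QR.
(356/401) = +1 → QR.
Total quadratic residues among the 4: 2.

2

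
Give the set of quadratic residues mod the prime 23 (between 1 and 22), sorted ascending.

1 2 3 4 6 8 9 12 13 16 18

Square k = 1,…,11 (k and 23−k give the same square):
1²=1, 2²=4, 3²=9, 4²=16, 5²≡2, 6²≡13, 7²≡3, 8²≡18, 9²≡12, 10²≡8, 11²≡6 (mod 23).
So the quadratic residues mod 23 are {1, 2, 3, 4, 6, 8, 9, 12, 13, 16, 18}.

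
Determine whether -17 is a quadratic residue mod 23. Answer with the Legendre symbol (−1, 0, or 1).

Euler's criterion: (-17/23) ≡ 6^11 (mod 23).
6^2 ≡ 13 (mod 23)
6^4 ≡ 8 (mod 23)
6^8 ≡ 18 (mod 23)
6^11 = 6^(8+2+1) ≡ 1 (mod 23).
Result is 1, so (-17/23) = 1.

1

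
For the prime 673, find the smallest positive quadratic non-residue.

5

(2/673) = +1, so 2 is a residue.
(3/673) = +1, so 3 is a residue.
(4/673) = +1, so 4 is a residue.
(5/673) = −1, so 5 is the smallest positive non-residue mod 673.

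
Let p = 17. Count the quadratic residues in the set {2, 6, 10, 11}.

1

(2/17) = +1 → QR.
(6/17) = -1 → non-residue.
(10/17) = -1 → non-residue.
(11/17) = -1 → non-residue.
Total quadratic residues among the 4: 1.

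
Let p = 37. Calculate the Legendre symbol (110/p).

1

First reduce: 110 ≡ 36 (mod 37).
Pull out 2^2: since 37 ≡ 5 (mod 8), (2/37) = -1, so (2/37)^2 = +1.
Reciprocity: 9 ≡ 1 and 37 ≡ 1 (mod 4), so (9/37) = +(37/9).
Reduce top mod 9: now compute (1/9).
Reached (1/9) = 1. Collecting the sign flips along the way, the symbol is +1.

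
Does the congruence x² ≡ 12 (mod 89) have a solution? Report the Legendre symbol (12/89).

Pull out 2^2: since 89 ≡ 1 (mod 8), (2/89) = +1, so (2/89)^2 = +1.
Reciprocity: 3 ≡ 3 and 89 ≡ 1 (mod 4), so (3/89) = +(89/3).
Reduce top mod 3: now compute (2/3).
Pull out 2: since 3 ≡ 3 (mod 8), (2/3) = -1.
Reached (1/3) = 1. Collecting the sign flips along the way, the symbol is -1.

-1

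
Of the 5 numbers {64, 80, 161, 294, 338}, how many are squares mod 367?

3

(64/367) = +1 → QR.
(80/367) = -1 → non-residue.
(161/367) = +1 → QR.
(294/367) = -1 → non-residue.
(338/367) = +1 → QR.
Total quadratic residues among the 5: 3.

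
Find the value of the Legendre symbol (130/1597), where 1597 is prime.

Pull out 2: since 1597 ≡ 5 (mod 8), (2/1597) = -1.
Reciprocity: 65 ≡ 1 and 1597 ≡ 1 (mod 4), so (65/1597) = +(1597/65).
Reduce top mod 65: now compute (37/65).
Reciprocity: 37 ≡ 1 and 65 ≡ 1 (mod 4), so (37/65) = +(65/37).
Reduce top mod 37: now compute (28/37).
Pull out 2^2: since 37 ≡ 5 (mod 8), (2/37) = -1, so (2/37)^2 = +1.
Reciprocity: 7 ≡ 3 and 37 ≡ 1 (mod 4), so (7/37) = +(37/7).
Reduce top mod 7: now compute (2/7).
Pull out 2: since 7 ≡ 7 (mod 8), (2/7) = +1.
Reached (1/7) = 1. Collecting the sign flips along the way, the symbol is -1.

-1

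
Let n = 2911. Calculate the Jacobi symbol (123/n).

Reciprocity: 123 ≡ 3 and 2911 ≡ 3 (mod 4), so (123/2911) = −(2911/123).
Reduce top mod 123: now compute (82/123).
Pull out 2: since 123 ≡ 3 (mod 8), (2/123) = -1.
Reciprocity: 41 ≡ 1 and 123 ≡ 3 (mod 4), so (41/123) = +(123/41).
Reduce top mod 41: now compute (0/41).
Top reduces to 0: gcd > 1, so the symbol is 0.

0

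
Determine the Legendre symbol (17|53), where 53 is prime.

Reciprocity: 17 ≡ 1 and 53 ≡ 1 (mod 4), so (17/53) = +(53/17).
Reduce top mod 17: now compute (2/17).
Pull out 2: since 17 ≡ 1 (mod 8), (2/17) = +1.
Reached (1/17) = 1. Collecting the sign flips along the way, the symbol is +1.

1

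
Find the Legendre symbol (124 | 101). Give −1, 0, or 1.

Euler's criterion: (124/101) ≡ 23^50 (mod 101).
23^2 ≡ 24 (mod 101)
23^4 ≡ 71 (mod 101)
23^8 ≡ 92 (mod 101)
23^16 ≡ 81 (mod 101)
23^32 ≡ 97 (mod 101)
23^50 = 23^(32+16+2) ≡ 1 (mod 101).
Result is 1, so (124/101) = 1.

1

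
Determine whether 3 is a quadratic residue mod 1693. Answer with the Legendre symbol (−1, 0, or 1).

1

Reciprocity: 3 ≡ 3 and 1693 ≡ 1 (mod 4), so (3/1693) = +(1693/3).
Reduce top mod 3: now compute (1/3).
Reached (1/3) = 1. Collecting the sign flips along the way, the symbol is +1.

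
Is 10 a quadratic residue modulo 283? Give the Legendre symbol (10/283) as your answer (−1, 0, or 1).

Euler's criterion: (10/283) ≡ 10^141 (mod 283).
10^2 ≡ 100 (mod 283)
10^4 ≡ 95 (mod 283)
10^8 ≡ 252 (mod 283)
10^16 ≡ 112 (mod 283)
10^32 ≡ 92 (mod 283)
10^64 ≡ 257 (mod 283)
10^128 ≡ 110 (mod 283)
10^141 = 10^(128+8+4+1) ≡ 1 (mod 283).
Result is 1, so (10/283) = 1.

1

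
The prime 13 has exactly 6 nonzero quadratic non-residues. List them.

Square k = 1,…,6 (k and 13−k give the same square):
1²=1, 2²=4, 3²=9, 4²≡3, 5²≡12, 6²≡10 (mod 13).
The residues are {1, 3, 4, 9, 10, 12}; the non-residues are the remaining 6 nonzero classes.

2,5,6,7,8,11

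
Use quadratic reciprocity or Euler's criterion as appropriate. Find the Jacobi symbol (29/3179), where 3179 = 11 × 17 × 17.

-1

Reciprocity: 29 ≡ 1 and 3179 ≡ 3 (mod 4), so (29/3179) = +(3179/29).
Reduce top mod 29: now compute (18/29).
Pull out 2: since 29 ≡ 5 (mod 8), (2/29) = -1.
Reciprocity: 9 ≡ 1 and 29 ≡ 1 (mod 4), so (9/29) = +(29/9).
Reduce top mod 9: now compute (2/9).
Pull out 2: since 9 ≡ 1 (mod 8), (2/9) = +1.
Reached (1/9) = 1. Collecting the sign flips along the way, the symbol is -1.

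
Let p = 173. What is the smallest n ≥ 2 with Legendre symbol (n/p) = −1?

(2/173) = −1, so 2 is the smallest positive non-residue mod 173.

2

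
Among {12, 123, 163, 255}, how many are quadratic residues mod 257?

2

(12/257) = -1 → non-residue.
(123/257) = +1 → QR.
(163/257) = -1 → non-residue.
(255/257) = +1 → QR.
Total quadratic residues among the 4: 2.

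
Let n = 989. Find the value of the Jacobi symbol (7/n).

Reciprocity: 7 ≡ 3 and 989 ≡ 1 (mod 4), so (7/989) = +(989/7).
Reduce top mod 7: now compute (2/7).
Pull out 2: since 7 ≡ 7 (mod 8), (2/7) = +1.
Reached (1/7) = 1. Collecting the sign flips along the way, the symbol is +1.

1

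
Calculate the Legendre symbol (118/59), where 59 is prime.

First reduce: 118 ≡ 0 (mod 59).
Top reduces to 0: gcd > 1, so the symbol is 0.

0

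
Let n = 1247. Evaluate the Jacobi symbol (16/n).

Pull out 2^4: since 1247 ≡ 7 (mod 8), (2/1247) = +1, so (2/1247)^4 = +1.
Reached (1/1247) = 1. Collecting the sign flips along the way, the symbol is +1.

1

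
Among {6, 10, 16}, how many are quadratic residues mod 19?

(6/19) = +1 → QR.
(10/19) = -1 → non-residue.
(16/19) = +1 → QR.
Total quadratic residues among the 3: 2.

2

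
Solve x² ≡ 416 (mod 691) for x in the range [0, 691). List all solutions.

236, 455

Since 691 ≡ 3 (mod 4), a square root of 416 is 416^((691+1)/4) = 416^173 mod 691.
Repeated squaring: 416^2≡306, 416^4≡351, 416^8≡203, 416^16≡440, 416^32≡120, 416^64≡580, 416^128≡574 (mod 691).
416^173 = 416^(128+32+8+4+1) ≡ 236 (mod 691).
Check: 236² = 55696 ≡ 416 (mod 691). The two roots are 236 and 455.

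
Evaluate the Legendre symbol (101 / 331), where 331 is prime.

Reciprocity: 101 ≡ 1 and 331 ≡ 3 (mod 4), so (101/331) = +(331/101).
Reduce top mod 101: now compute (28/101).
Pull out 2^2: since 101 ≡ 5 (mod 8), (2/101) = -1, so (2/101)^2 = +1.
Reciprocity: 7 ≡ 3 and 101 ≡ 1 (mod 4), so (7/101) = +(101/7).
Reduce top mod 7: now compute (3/7).
Reciprocity: 3 ≡ 3 and 7 ≡ 3 (mod 4), so (3/7) = −(7/3).
Reduce top mod 3: now compute (1/3).
Reached (1/3) = 1. Collecting the sign flips along the way, the symbol is -1.

-1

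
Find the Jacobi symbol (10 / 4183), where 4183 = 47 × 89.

Pull out 2: since 4183 ≡ 7 (mod 8), (2/4183) = +1.
Reciprocity: 5 ≡ 1 and 4183 ≡ 3 (mod 4), so (5/4183) = +(4183/5).
Reduce top mod 5: now compute (3/5).
Reciprocity: 3 ≡ 3 and 5 ≡ 1 (mod 4), so (3/5) = +(5/3).
Reduce top mod 3: now compute (2/3).
Pull out 2: since 3 ≡ 3 (mod 8), (2/3) = -1.
Reached (1/3) = 1. Collecting the sign flips along the way, the symbol is -1.

-1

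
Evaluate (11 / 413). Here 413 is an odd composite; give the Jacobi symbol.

-1

Reciprocity: 11 ≡ 3 and 413 ≡ 1 (mod 4), so (11/413) = +(413/11).
Reduce top mod 11: now compute (6/11).
Pull out 2: since 11 ≡ 3 (mod 8), (2/11) = -1.
Reciprocity: 3 ≡ 3 and 11 ≡ 3 (mod 4), so (3/11) = −(11/3).
Reduce top mod 3: now compute (2/3).
Pull out 2: since 3 ≡ 3 (mod 8), (2/3) = -1.
Reached (1/3) = 1. Collecting the sign flips along the way, the symbol is -1.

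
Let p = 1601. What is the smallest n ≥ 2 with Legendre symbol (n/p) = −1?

3

(2/1601) = +1, so 2 is a residue.
(3/1601) = −1, so 3 is the smallest positive non-residue mod 1601.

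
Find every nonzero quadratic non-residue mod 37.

Square k = 1,…,18 (k and 37−k give the same square):
1²=1, 2²=4, 3²=9, 4²=16, 5²=25, 6²=36, 7²≡12, 8²≡27, 9²≡7, 10²≡26, 11²≡10, 12²≡33, 13²≡21, 14²≡11, 15²≡3, 16²≡34, 17²≡30, 18²≡28 (mod 37).
The residues are {1, 3, 4, 7, 9, 10, 11, 12, 16, 21, 25, 26, 27, 28, 30, 33, 34, 36}; the non-residues are the remaining 18 nonzero classes.

2, 5, 6, 8, 13, 14, 15, 17, 18, 19, 20, 22, 23, 24, 29, 31, 32, 35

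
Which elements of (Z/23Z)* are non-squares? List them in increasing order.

Square k = 1,…,11 (k and 23−k give the same square):
1²=1, 2²=4, 3²=9, 4²=16, 5²≡2, 6²≡13, 7²≡3, 8²≡18, 9²≡12, 10²≡8, 11²≡6 (mod 23).
The residues are {1, 2, 3, 4, 6, 8, 9, 12, 13, 16, 18}; the non-residues are the remaining 11 nonzero classes.

5 7 10 11 14 15 17 19 20 21 22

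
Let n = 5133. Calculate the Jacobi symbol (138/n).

0

Pull out 2: since 5133 ≡ 5 (mod 8), (2/5133) = -1.
Reciprocity: 69 ≡ 1 and 5133 ≡ 1 (mod 4), so (69/5133) = +(5133/69).
Reduce top mod 69: now compute (27/69).
Reciprocity: 27 ≡ 3 and 69 ≡ 1 (mod 4), so (27/69) = +(69/27).
Reduce top mod 27: now compute (15/27).
Reciprocity: 15 ≡ 3 and 27 ≡ 3 (mod 4), so (15/27) = −(27/15).
Reduce top mod 15: now compute (12/15).
Pull out 2^2: since 15 ≡ 7 (mod 8), (2/15) = +1, so (2/15)^2 = +1.
Reciprocity: 3 ≡ 3 and 15 ≡ 3 (mod 4), so (3/15) = −(15/3).
Reduce top mod 3: now compute (0/3).
Top reduces to 0: gcd > 1, so the symbol is 0.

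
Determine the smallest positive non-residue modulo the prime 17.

3

(2/17) = +1, so 2 is a residue.
(3/17) = −1, so 3 is the smallest positive non-residue mod 17.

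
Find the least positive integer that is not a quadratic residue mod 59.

2

(2/59) = −1, so 2 is the smallest positive non-residue mod 59.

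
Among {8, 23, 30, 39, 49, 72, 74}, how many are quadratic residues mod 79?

(8/79) = +1 → QR.
(23/79) = +1 → QR.
(30/79) = -1 → non-residue.
(39/79) = -1 → non-residue.
(49/79) = +1 → QR.
(72/79) = +1 → QR.
(74/79) = -1 → non-residue.
Total quadratic residues among the 7: 4.

4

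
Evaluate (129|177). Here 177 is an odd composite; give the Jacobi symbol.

Reciprocity: 129 ≡ 1 and 177 ≡ 1 (mod 4), so (129/177) = +(177/129).
Reduce top mod 129: now compute (48/129).
Pull out 2^4: since 129 ≡ 1 (mod 8), (2/129) = +1, so (2/129)^4 = +1.
Reciprocity: 3 ≡ 3 and 129 ≡ 1 (mod 4), so (3/129) = +(129/3).
Reduce top mod 3: now compute (0/3).
Top reduces to 0: gcd > 1, so the symbol is 0.

0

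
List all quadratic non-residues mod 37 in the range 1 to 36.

Square k = 1,…,18 (k and 37−k give the same square):
1²=1, 2²=4, 3²=9, 4²=16, 5²=25, 6²=36, 7²≡12, 8²≡27, 9²≡7, 10²≡26, 11²≡10, 12²≡33, 13²≡21, 14²≡11, 15²≡3, 16²≡34, 17²≡30, 18²≡28 (mod 37).
The residues are {1, 3, 4, 7, 9, 10, 11, 12, 16, 21, 25, 26, 27, 28, 30, 33, 34, 36}; the non-residues are the remaining 18 nonzero classes.

2,5,6,8,13,14,15,17,18,19,20,22,23,24,29,31,32,35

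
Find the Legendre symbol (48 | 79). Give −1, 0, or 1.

Euler's criterion: (48/79) ≡ 48^39 (mod 79).
48^2 ≡ 13 (mod 79)
48^4 ≡ 11 (mod 79)
48^8 ≡ 42 (mod 79)
48^16 ≡ 26 (mod 79)
48^32 ≡ 44 (mod 79)
48^39 = 48^(32+4+2+1) ≡ 78 (mod 79).
Result is 78 ≡ −1, so (48/79) = −1.

-1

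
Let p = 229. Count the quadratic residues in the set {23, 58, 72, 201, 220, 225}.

3

(23/229) = -1 → non-residue.
(58/229) = +1 → QR.
(72/229) = -1 → non-residue.
(201/229) = -1 → non-residue.
(220/229) = +1 → QR.
(225/229) = +1 → QR.
Total quadratic residues among the 6: 3.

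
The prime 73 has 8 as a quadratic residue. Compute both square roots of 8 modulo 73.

9, 64

73 ≡ 1 (mod 4), so we find a root by search.
Trying successive values, 9² = 81 ≡ 8 (mod 73). The other root is 73 − 9 = 64.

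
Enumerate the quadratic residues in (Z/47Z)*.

Square k = 1,…,23 (k and 47−k give the same square):
1²=1, 2²=4, 3²=9, 4²=16, 5²=25, 6²=36, 7²≡2, 8²≡17, 9²≡34, 10²≡6, 11²≡27, 12²≡3, 13²≡28, 14²≡8, 15²≡37, 16²≡21, 17²≡7, 18²≡42, 19²≡32, 20²≡24, 21²≡18, 22²≡14, 23²≡12 (mod 47).
So the quadratic residues mod 47 are {1, 2, 3, 4, 6, 7, 8, 9, 12, 14, 16, 17, 18, 21, 24, 25, 27, 28, 32, 34, 36, 37, 42}.

1, 2, 3, 4, 6, 7, 8, 9, 12, 14, 16, 17, 18, 21, 24, 25, 27, 28, 32, 34, 36, 37, 42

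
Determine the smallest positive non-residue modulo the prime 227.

(2/227) = −1, so 2 is the smallest positive non-residue mod 227.

2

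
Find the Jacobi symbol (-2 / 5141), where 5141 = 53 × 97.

-1

First reduce: -2 ≡ 5139 (mod 5141).
Reciprocity: 5139 ≡ 3 and 5141 ≡ 1 (mod 4), so (5139/5141) = +(5141/5139).
Reduce top mod 5139: now compute (2/5139).
Pull out 2: since 5139 ≡ 3 (mod 8), (2/5139) = -1.
Reached (1/5139) = 1. Collecting the sign flips along the way, the symbol is -1.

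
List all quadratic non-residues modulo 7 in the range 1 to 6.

Square k = 1,…,3 (k and 7−k give the same square):
1²=1, 2²=4, 3²≡2 (mod 7).
The residues are {1, 2, 4}; the non-residues are the remaining 3 nonzero classes.

3,5,6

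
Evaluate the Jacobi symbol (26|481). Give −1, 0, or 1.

Pull out 2: since 481 ≡ 1 (mod 8), (2/481) = +1.
Reciprocity: 13 ≡ 1 and 481 ≡ 1 (mod 4), so (13/481) = +(481/13).
Reduce top mod 13: now compute (0/13).
Top reduces to 0: gcd > 1, so the symbol is 0.

0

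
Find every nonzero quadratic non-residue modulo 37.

2 5 6 8 13 14 15 17 18 19 20 22 23 24 29 31 32 35

Square k = 1,…,18 (k and 37−k give the same square):
1²=1, 2²=4, 3²=9, 4²=16, 5²=25, 6²=36, 7²≡12, 8²≡27, 9²≡7, 10²≡26, 11²≡10, 12²≡33, 13²≡21, 14²≡11, 15²≡3, 16²≡34, 17²≡30, 18²≡28 (mod 37).
The residues are {1, 3, 4, 7, 9, 10, 11, 12, 16, 21, 25, 26, 27, 28, 30, 33, 34, 36}; the non-residues are the remaining 18 nonzero classes.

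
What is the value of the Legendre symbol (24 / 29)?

1

Pull out 2^3: since 29 ≡ 5 (mod 8), (2/29) = -1, so (2/29)^3 = -1.
Reciprocity: 3 ≡ 3 and 29 ≡ 1 (mod 4), so (3/29) = +(29/3).
Reduce top mod 3: now compute (2/3).
Pull out 2: since 3 ≡ 3 (mod 8), (2/3) = -1.
Reached (1/3) = 1. Collecting the sign flips along the way, the symbol is +1.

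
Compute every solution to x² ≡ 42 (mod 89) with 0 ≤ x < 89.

89 ≡ 1 (mod 4), so we find a root by search.
Trying successive values, 24² = 576 ≡ 42 (mod 89). The other root is 89 − 24 = 65.

24, 65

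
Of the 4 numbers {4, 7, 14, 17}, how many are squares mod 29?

(4/29) = +1 → QR.
(7/29) = +1 → QR.
(14/29) = -1 → non-residue.
(17/29) = -1 → non-residue.
Total quadratic residues among the 4: 2.

2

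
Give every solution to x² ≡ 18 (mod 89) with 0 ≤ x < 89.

89 ≡ 1 (mod 4), so we find a root by search.
Trying successive values, 14² = 196 ≡ 18 (mod 89). The other root is 89 − 14 = 75.

14, 75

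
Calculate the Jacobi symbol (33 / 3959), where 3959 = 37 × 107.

1

Reciprocity: 33 ≡ 1 and 3959 ≡ 3 (mod 4), so (33/3959) = +(3959/33).
Reduce top mod 33: now compute (32/33).
Pull out 2^5: since 33 ≡ 1 (mod 8), (2/33) = +1, so (2/33)^5 = +1.
Reached (1/33) = 1. Collecting the sign flips along the way, the symbol is +1.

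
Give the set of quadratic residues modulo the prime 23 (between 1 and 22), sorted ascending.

1, 2, 3, 4, 6, 8, 9, 12, 13, 16, 18

Square k = 1,…,11 (k and 23−k give the same square):
1²=1, 2²=4, 3²=9, 4²=16, 5²≡2, 6²≡13, 7²≡3, 8²≡18, 9²≡12, 10²≡8, 11²≡6 (mod 23).
So the quadratic residues mod 23 are {1, 2, 3, 4, 6, 8, 9, 12, 13, 16, 18}.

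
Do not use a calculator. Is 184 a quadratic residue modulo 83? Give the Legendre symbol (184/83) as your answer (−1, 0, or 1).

First reduce: 184 ≡ 18 (mod 83).
Pull out 2: since 83 ≡ 3 (mod 8), (2/83) = -1.
Reciprocity: 9 ≡ 1 and 83 ≡ 3 (mod 4), so (9/83) = +(83/9).
Reduce top mod 9: now compute (2/9).
Pull out 2: since 9 ≡ 1 (mod 8), (2/9) = +1.
Reached (1/9) = 1. Collecting the sign flips along the way, the symbol is -1.

-1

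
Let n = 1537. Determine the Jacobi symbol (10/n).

Pull out 2: since 1537 ≡ 1 (mod 8), (2/1537) = +1.
Reciprocity: 5 ≡ 1 and 1537 ≡ 1 (mod 4), so (5/1537) = +(1537/5).
Reduce top mod 5: now compute (2/5).
Pull out 2: since 5 ≡ 5 (mod 8), (2/5) = -1.
Reached (1/5) = 1. Collecting the sign flips along the way, the symbol is -1.

-1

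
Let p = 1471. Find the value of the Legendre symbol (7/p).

-1

Reciprocity: 7 ≡ 3 and 1471 ≡ 3 (mod 4), so (7/1471) = −(1471/7).
Reduce top mod 7: now compute (1/7).
Reached (1/7) = 1. Collecting the sign flips along the way, the symbol is -1.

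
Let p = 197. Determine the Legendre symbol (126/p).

-1

Pull out 2: since 197 ≡ 5 (mod 8), (2/197) = -1.
Reciprocity: 63 ≡ 3 and 197 ≡ 1 (mod 4), so (63/197) = +(197/63).
Reduce top mod 63: now compute (8/63).
Pull out 2^3: since 63 ≡ 7 (mod 8), (2/63) = +1, so (2/63)^3 = +1.
Reached (1/63) = 1. Collecting the sign flips along the way, the symbol is -1.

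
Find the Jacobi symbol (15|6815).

0

Reciprocity: 15 ≡ 3 and 6815 ≡ 3 (mod 4), so (15/6815) = −(6815/15).
Reduce top mod 15: now compute (5/15).
Reciprocity: 5 ≡ 1 and 15 ≡ 3 (mod 4), so (5/15) = +(15/5).
Reduce top mod 5: now compute (0/5).
Top reduces to 0: gcd > 1, so the symbol is 0.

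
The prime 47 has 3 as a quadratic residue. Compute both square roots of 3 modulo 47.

12, 35

Since 47 ≡ 3 (mod 4), a square root of 3 is 3^((47+1)/4) = 3^12 mod 47.
Repeated squaring: 3^2≡9, 3^4≡34, 3^8≡28 (mod 47).
3^12 = 3^(8+4) ≡ 12 (mod 47).
Check: 12² = 144 ≡ 3 (mod 47). The two roots are 12 and 35.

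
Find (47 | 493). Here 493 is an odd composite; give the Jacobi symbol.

Reciprocity: 47 ≡ 3 and 493 ≡ 1 (mod 4), so (47/493) = +(493/47).
Reduce top mod 47: now compute (23/47).
Reciprocity: 23 ≡ 3 and 47 ≡ 3 (mod 4), so (23/47) = −(47/23).
Reduce top mod 23: now compute (1/23).
Reached (1/23) = 1. Collecting the sign flips along the way, the symbol is -1.

-1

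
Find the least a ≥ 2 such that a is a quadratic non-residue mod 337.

5

(2/337) = +1, so 2 is a residue.
(3/337) = +1, so 3 is a residue.
(4/337) = +1, so 4 is a residue.
(5/337) = −1, so 5 is the smallest positive non-residue mod 337.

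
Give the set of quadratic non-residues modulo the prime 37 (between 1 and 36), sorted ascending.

Square k = 1,…,18 (k and 37−k give the same square):
1²=1, 2²=4, 3²=9, 4²=16, 5²=25, 6²=36, 7²≡12, 8²≡27, 9²≡7, 10²≡26, 11²≡10, 12²≡33, 13²≡21, 14²≡11, 15²≡3, 16²≡34, 17²≡30, 18²≡28 (mod 37).
The residues are {1, 3, 4, 7, 9, 10, 11, 12, 16, 21, 25, 26, 27, 28, 30, 33, 34, 36}; the non-residues are the remaining 18 nonzero classes.

2, 5, 6, 8, 13, 14, 15, 17, 18, 19, 20, 22, 23, 24, 29, 31, 32, 35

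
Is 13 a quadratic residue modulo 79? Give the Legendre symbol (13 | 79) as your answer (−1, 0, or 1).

1

Euler's criterion: (13/79) ≡ 13^39 (mod 79).
13^2 ≡ 11 (mod 79)
13^4 ≡ 42 (mod 79)
13^8 ≡ 26 (mod 79)
13^16 ≡ 44 (mod 79)
13^32 ≡ 40 (mod 79)
13^39 = 13^(32+4+2+1) ≡ 1 (mod 79).
Result is 1, so (13/79) = 1.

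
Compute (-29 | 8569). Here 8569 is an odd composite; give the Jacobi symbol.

-1

First reduce: -29 ≡ 8540 (mod 8569).
Pull out 2^2: since 8569 ≡ 1 (mod 8), (2/8569) = +1, so (2/8569)^2 = +1.
Reciprocity: 2135 ≡ 3 and 8569 ≡ 1 (mod 4), so (2135/8569) = +(8569/2135).
Reduce top mod 2135: now compute (29/2135).
Reciprocity: 29 ≡ 1 and 2135 ≡ 3 (mod 4), so (29/2135) = +(2135/29).
Reduce top mod 29: now compute (18/29).
Pull out 2: since 29 ≡ 5 (mod 8), (2/29) = -1.
Reciprocity: 9 ≡ 1 and 29 ≡ 1 (mod 4), so (9/29) = +(29/9).
Reduce top mod 9: now compute (2/9).
Pull out 2: since 9 ≡ 1 (mod 8), (2/9) = +1.
Reached (1/9) = 1. Collecting the sign flips along the way, the symbol is -1.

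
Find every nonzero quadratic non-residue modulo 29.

2,3,8,10,11,12,14,15,17,18,19,21,26,27

Square k = 1,…,14 (k and 29−k give the same square):
1²=1, 2²=4, 3²=9, 4²=16, 5²=25, 6²≡7, 7²≡20, 8²≡6, 9²≡23, 10²≡13, 11²≡5, 12²≡28, 13²≡24, 14²≡22 (mod 29).
The residues are {1, 4, 5, 6, 7, 9, 13, 16, 20, 22, 23, 24, 25, 28}; the non-residues are the remaining 14 nonzero classes.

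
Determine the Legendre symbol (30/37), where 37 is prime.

Euler's criterion: (30/37) ≡ 30^18 (mod 37).
30^2 ≡ 12 (mod 37)
30^4 ≡ 33 (mod 37)
30^8 ≡ 16 (mod 37)
30^16 ≡ 34 (mod 37)
30^18 = 30^(16+2) ≡ 1 (mod 37).
Result is 1, so (30/37) = 1.

1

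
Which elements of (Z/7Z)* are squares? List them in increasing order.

1,2,4

Square k = 1,…,3 (k and 7−k give the same square):
1²=1, 2²=4, 3²≡2 (mod 7).
So the quadratic residues mod 7 are {1, 2, 4}.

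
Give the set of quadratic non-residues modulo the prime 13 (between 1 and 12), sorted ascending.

Square k = 1,…,6 (k and 13−k give the same square):
1²=1, 2²=4, 3²=9, 4²≡3, 5²≡12, 6²≡10 (mod 13).
The residues are {1, 3, 4, 9, 10, 12}; the non-residues are the remaining 6 nonzero classes.

2,5,6,7,8,11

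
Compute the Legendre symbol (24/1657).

Pull out 2^3: since 1657 ≡ 1 (mod 8), (2/1657) = +1, so (2/1657)^3 = +1.
Reciprocity: 3 ≡ 3 and 1657 ≡ 1 (mod 4), so (3/1657) = +(1657/3).
Reduce top mod 3: now compute (1/3).
Reached (1/3) = 1. Collecting the sign flips along the way, the symbol is +1.

1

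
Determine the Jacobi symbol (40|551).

1

Pull out 2^3: since 551 ≡ 7 (mod 8), (2/551) = +1, so (2/551)^3 = +1.
Reciprocity: 5 ≡ 1 and 551 ≡ 3 (mod 4), so (5/551) = +(551/5).
Reduce top mod 5: now compute (1/5).
Reached (1/5) = 1. Collecting the sign flips along the way, the symbol is +1.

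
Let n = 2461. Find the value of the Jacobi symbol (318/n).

1

Pull out 2: since 2461 ≡ 5 (mod 8), (2/2461) = -1.
Reciprocity: 159 ≡ 3 and 2461 ≡ 1 (mod 4), so (159/2461) = +(2461/159).
Reduce top mod 159: now compute (76/159).
Pull out 2^2: since 159 ≡ 7 (mod 8), (2/159) = +1, so (2/159)^2 = +1.
Reciprocity: 19 ≡ 3 and 159 ≡ 3 (mod 4), so (19/159) = −(159/19).
Reduce top mod 19: now compute (7/19).
Reciprocity: 7 ≡ 3 and 19 ≡ 3 (mod 4), so (7/19) = −(19/7).
Reduce top mod 7: now compute (5/7).
Reciprocity: 5 ≡ 1 and 7 ≡ 3 (mod 4), so (5/7) = +(7/5).
Reduce top mod 5: now compute (2/5).
Pull out 2: since 5 ≡ 5 (mod 8), (2/5) = -1.
Reached (1/5) = 1. Collecting the sign flips along the way, the symbol is +1.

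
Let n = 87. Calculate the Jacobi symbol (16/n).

1

Pull out 2^4: since 87 ≡ 7 (mod 8), (2/87) = +1, so (2/87)^4 = +1.
Reached (1/87) = 1. Collecting the sign flips along the way, the symbol is +1.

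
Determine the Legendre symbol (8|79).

Euler's criterion: (8/79) ≡ 8^39 (mod 79).
8^2 ≡ 64 (mod 79)
8^4 ≡ 67 (mod 79)
8^8 ≡ 65 (mod 79)
8^16 ≡ 38 (mod 79)
8^32 ≡ 22 (mod 79)
8^39 = 8^(32+4+2+1) ≡ 1 (mod 79).
Result is 1, so (8/79) = 1.

1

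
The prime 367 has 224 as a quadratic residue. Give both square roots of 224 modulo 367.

172, 195

Since 367 ≡ 3 (mod 4), a square root of 224 is 224^((367+1)/4) = 224^92 mod 367.
Repeated squaring: 224^2≡264, 224^4≡333, 224^8≡55, 224^16≡89, 224^32≡214, 224^64≡288 (mod 367).
224^92 = 224^(64+16+8+4) ≡ 195 (mod 367).
Check: 195² = 38025 ≡ 224 (mod 367). The two roots are 172 and 195.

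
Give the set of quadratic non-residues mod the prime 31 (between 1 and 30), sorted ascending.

3,6,11,12,13,15,17,21,22,23,24,26,27,29,30

Square k = 1,…,15 (k and 31−k give the same square):
1²=1, 2²=4, 3²=9, 4²=16, 5²=25, 6²≡5, 7²≡18, 8²≡2, 9²≡19, 10²≡7, 11²≡28, 12²≡20, 13²≡14, 14²≡10, 15²≡8 (mod 31).
The residues are {1, 2, 4, 5, 7, 8, 9, 10, 14, 16, 18, 19, 20, 25, 28}; the non-residues are the remaining 15 nonzero classes.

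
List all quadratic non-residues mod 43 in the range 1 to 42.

2 3 5 7 8 12 18 19 20 22 26 27 28 29 30 32 33 34 37 39 42

Square k = 1,…,21 (k and 43−k give the same square):
1²=1, 2²=4, 3²=9, 4²=16, 5²=25, 6²=36, 7²≡6, 8²≡21, 9²≡38, 10²≡14, 11²≡35, 12²≡15, 13²≡40, 14²≡24, 15²≡10, 16²≡41, 17²≡31, 18²≡23, 19²≡17, 20²≡13, 21²≡11 (mod 43).
The residues are {1, 4, 6, 9, 10, 11, 13, 14, 15, 16, 17, 21, 23, 24, 25, 31, 35, 36, 38, 40, 41}; the non-residues are the remaining 21 nonzero classes.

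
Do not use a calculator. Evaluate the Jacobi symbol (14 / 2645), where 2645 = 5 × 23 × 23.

1

Pull out 2: since 2645 ≡ 5 (mod 8), (2/2645) = -1.
Reciprocity: 7 ≡ 3 and 2645 ≡ 1 (mod 4), so (7/2645) = +(2645/7).
Reduce top mod 7: now compute (6/7).
Pull out 2: since 7 ≡ 7 (mod 8), (2/7) = +1.
Reciprocity: 3 ≡ 3 and 7 ≡ 3 (mod 4), so (3/7) = −(7/3).
Reduce top mod 3: now compute (1/3).
Reached (1/3) = 1. Collecting the sign flips along the way, the symbol is +1.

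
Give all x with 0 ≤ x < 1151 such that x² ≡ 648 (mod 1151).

287, 864

Since 1151 ≡ 3 (mod 4), a square root of 648 is 648^((1151+1)/4) = 648^288 mod 1151.
Repeated squaring: 648^2≡940, 648^4≡783, 648^8≡757, 648^16≡1002, 648^32≡332, 648^64≡879, 648^128≡320, 648^256≡1112 (mod 1151).
648^288 = 648^(256+32) ≡ 864 (mod 1151).
Check: 864² = 746496 ≡ 648 (mod 1151). The two roots are 287 and 864.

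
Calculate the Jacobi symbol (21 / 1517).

Reciprocity: 21 ≡ 1 and 1517 ≡ 1 (mod 4), so (21/1517) = +(1517/21).
Reduce top mod 21: now compute (5/21).
Reciprocity: 5 ≡ 1 and 21 ≡ 1 (mod 4), so (5/21) = +(21/5).
Reduce top mod 5: now compute (1/5).
Reached (1/5) = 1. Collecting the sign flips along the way, the symbol is +1.

1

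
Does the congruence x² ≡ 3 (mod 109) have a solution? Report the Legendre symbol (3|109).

Euler's criterion: (3/109) ≡ 3^54 (mod 109).
3^2 ≡ 9 (mod 109)
3^4 ≡ 81 (mod 109)
3^8 ≡ 21 (mod 109)
3^16 ≡ 5 (mod 109)
3^32 ≡ 25 (mod 109)
3^54 = 3^(32+16+4+2) ≡ 1 (mod 109).
Result is 1, so (3/109) = 1.

1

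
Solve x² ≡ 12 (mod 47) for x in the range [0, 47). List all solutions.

Since 47 ≡ 3 (mod 4), a square root of 12 is 12^((47+1)/4) = 12^12 mod 47.
Repeated squaring: 12^2≡3, 12^4≡9, 12^8≡34 (mod 47).
12^12 = 12^(8+4) ≡ 24 (mod 47).
Check: 24² = 576 ≡ 12 (mod 47). The two roots are 23 and 24.

23, 24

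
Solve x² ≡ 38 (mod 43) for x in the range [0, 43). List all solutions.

9, 34

Since 43 ≡ 3 (mod 4), a square root of 38 is 38^((43+1)/4) = 38^11 mod 43.
Repeated squaring: 38^2≡25, 38^4≡23, 38^8≡13 (mod 43).
38^11 = 38^(8+2+1) ≡ 9 (mod 43).
Check: 9² = 81 ≡ 38 (mod 43). The two roots are 9 and 34.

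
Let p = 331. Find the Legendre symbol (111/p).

1

Euler's criterion: (111/331) ≡ 111^165 (mod 331).
111^2 ≡ 74 (mod 331)
111^4 ≡ 180 (mod 331)
111^8 ≡ 293 (mod 331)
111^16 ≡ 120 (mod 331)
111^32 ≡ 167 (mod 331)
111^64 ≡ 85 (mod 331)
111^128 ≡ 274 (mod 331)
111^165 = 111^(128+32+4+1) ≡ 1 (mod 331).
Result is 1, so (111/331) = 1.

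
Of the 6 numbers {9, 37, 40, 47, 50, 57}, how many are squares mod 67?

(9/67) = +1 → QR.
(37/67) = +1 → QR.
(40/67) = +1 → QR.
(47/67) = +1 → QR.
(50/67) = -1 → non-residue.
(57/67) = -1 → non-residue.
Total quadratic residues among the 6: 4.

4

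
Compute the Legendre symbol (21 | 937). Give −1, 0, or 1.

Reciprocity: 21 ≡ 1 and 937 ≡ 1 (mod 4), so (21/937) = +(937/21).
Reduce top mod 21: now compute (13/21).
Reciprocity: 13 ≡ 1 and 21 ≡ 1 (mod 4), so (13/21) = +(21/13).
Reduce top mod 13: now compute (8/13).
Pull out 2^3: since 13 ≡ 5 (mod 8), (2/13) = -1, so (2/13)^3 = -1.
Reached (1/13) = 1. Collecting the sign flips along the way, the symbol is -1.

-1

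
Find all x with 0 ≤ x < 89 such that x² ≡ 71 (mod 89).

31, 58

89 ≡ 1 (mod 4), so we find a root by search.
Trying successive values, 31² = 961 ≡ 71 (mod 89). The other root is 89 − 31 = 58.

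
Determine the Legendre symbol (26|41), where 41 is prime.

Pull out 2: since 41 ≡ 1 (mod 8), (2/41) = +1.
Reciprocity: 13 ≡ 1 and 41 ≡ 1 (mod 4), so (13/41) = +(41/13).
Reduce top mod 13: now compute (2/13).
Pull out 2: since 13 ≡ 5 (mod 8), (2/13) = -1.
Reached (1/13) = 1. Collecting the sign flips along the way, the symbol is -1.

-1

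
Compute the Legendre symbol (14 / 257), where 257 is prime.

-1

Euler's criterion: (14/257) ≡ 14^128 (mod 257).
14^2 ≡ 196 (mod 257)
14^4 ≡ 123 (mod 257)
14^8 ≡ 223 (mod 257)
14^16 ≡ 128 (mod 257)
14^32 ≡ 193 (mod 257)
14^64 ≡ 241 (mod 257)
14^128 ≡ 256 (mod 257)
14^128 = 14^(128) ≡ 256 (mod 257).
Result is 256 ≡ −1, so (14/257) = −1.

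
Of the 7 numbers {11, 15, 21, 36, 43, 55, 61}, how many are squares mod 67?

(11/67) = -1 → non-residue.
(15/67) = +1 → QR.
(21/67) = +1 → QR.
(36/67) = +1 → QR.
(43/67) = -1 → non-residue.
(55/67) = +1 → QR.
(61/67) = -1 → non-residue.
Total quadratic residues among the 7: 4.

4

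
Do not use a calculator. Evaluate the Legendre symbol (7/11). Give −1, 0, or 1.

-1

Euler's criterion: (7/11) ≡ 7^5 (mod 11).
7^2 ≡ 5 (mod 11)
7^4 ≡ 3 (mod 11)
7^5 = 7^(4+1) ≡ 10 (mod 11).
Result is 10 ≡ −1, so (7/11) = −1.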